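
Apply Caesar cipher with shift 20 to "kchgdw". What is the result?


Caesar cipher: shift "kchgdw" by 20
  'k' (pos 10) + 20 = pos 4 = 'e'
  'c' (pos 2) + 20 = pos 22 = 'w'
  'h' (pos 7) + 20 = pos 1 = 'b'
  'g' (pos 6) + 20 = pos 0 = 'a'
  'd' (pos 3) + 20 = pos 23 = 'x'
  'w' (pos 22) + 20 = pos 16 = 'q'
Result: ewbaxq

ewbaxq


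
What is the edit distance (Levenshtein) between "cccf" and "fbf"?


Computing edit distance: "cccf" -> "fbf"
DP table:
           f    b    f
      0    1    2    3
  c   1    1    2    3
  c   2    2    2    3
  c   3    3    3    3
  f   4    3    4    3
Edit distance = dp[4][3] = 3

3


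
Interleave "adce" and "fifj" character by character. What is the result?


Interleaving "adce" and "fifj":
  Position 0: 'a' from first, 'f' from second => "af"
  Position 1: 'd' from first, 'i' from second => "di"
  Position 2: 'c' from first, 'f' from second => "cf"
  Position 3: 'e' from first, 'j' from second => "ej"
Result: afdicfej

afdicfej


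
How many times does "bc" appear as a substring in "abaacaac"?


Searching for "bc" in "abaacaac"
Scanning each position:
  Position 0: "ab" => no
  Position 1: "ba" => no
  Position 2: "aa" => no
  Position 3: "ac" => no
  Position 4: "ca" => no
  Position 5: "aa" => no
  Position 6: "ac" => no
Total occurrences: 0

0


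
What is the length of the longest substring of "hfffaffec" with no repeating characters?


Input: "hfffaffec"
Sliding window (track last position of each char):
  Position 0 ('h'): window [0,0] length 1 -- new best
  Position 1 ('f'): window [0,1] length 2 -- new best
  Position 2 ('f'): repeat (last at 1), move window start to 2
  Position 2 ('f'): window [2,2] length 1
  Position 3 ('f'): repeat (last at 2), move window start to 3
  Position 3 ('f'): window [3,3] length 1
  Position 4 ('a'): window [3,4] length 2
  Position 5 ('f'): repeat (last at 3), move window start to 4
  Position 5 ('f'): window [4,5] length 2
  Position 6 ('f'): repeat (last at 5), move window start to 6
  Position 6 ('f'): window [6,6] length 1
  Position 7 ('e'): window [6,7] length 2
  Position 8 ('c'): window [6,8] length 3 -- new best
Longest substring with no repeats: "fec" with length 3

3


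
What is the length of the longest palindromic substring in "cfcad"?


Input: "cfcad"
Checking substrings for palindromes:
  [0:3] "cfc" (len 3) => palindrome
Longest palindromic substring: "cfc" with length 3

3


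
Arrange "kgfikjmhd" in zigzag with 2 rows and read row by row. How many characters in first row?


Zigzag "kgfikjmhd" into 2 rows:
Placing characters:
  'k' => row 0
  'g' => row 1
  'f' => row 0
  'i' => row 1
  'k' => row 0
  'j' => row 1
  'm' => row 0
  'h' => row 1
  'd' => row 0
Rows:
  Row 0: "kfkmd"
  Row 1: "gijh"
First row length: 5

5


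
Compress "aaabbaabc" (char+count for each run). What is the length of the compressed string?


Input: aaabbaabc
Runs:
  'a' x 3 => "a3"
  'b' x 2 => "b2"
  'a' x 2 => "a2"
  'b' x 1 => "b1"
  'c' x 1 => "c1"
Compressed: "a3b2a2b1c1"
Compressed length: 10

10


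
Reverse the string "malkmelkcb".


Input: malkmelkcb
Reading characters right to left:
  Position 9: 'b'
  Position 8: 'c'
  Position 7: 'k'
  Position 6: 'l'
  Position 5: 'e'
  Position 4: 'm'
  Position 3: 'k'
  Position 2: 'l'
  Position 1: 'a'
  Position 0: 'm'
Reversed: bcklemklam

bcklemklam


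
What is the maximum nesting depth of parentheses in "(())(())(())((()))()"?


Input: "(())(())(())((()))()"
Tracking depth:
  Position 0 '(': depth becomes 1
  Position 1 '(': depth becomes 2
  Position 2 ')': depth becomes 1
  Position 3 ')': depth becomes 0
  Position 4 '(': depth becomes 1
  Position 5 '(': depth becomes 2
  Position 6 ')': depth becomes 1
  Position 7 ')': depth becomes 0
  Position 8 '(': depth becomes 1
  Position 9 '(': depth becomes 2
  Position 10 ')': depth becomes 1
  Position 11 ')': depth becomes 0
  Position 12 '(': depth becomes 1
  Position 13 '(': depth becomes 2
  Position 14 '(': depth becomes 3
  Position 15 ')': depth becomes 2
  Position 16 ')': depth becomes 1
  Position 17 ')': depth becomes 0
  Position 18 '(': depth becomes 1
  Position 19 ')': depth becomes 0
Maximum depth reached: 3

3


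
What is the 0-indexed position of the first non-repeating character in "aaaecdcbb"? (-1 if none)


Input: aaaecdcbb
Character frequencies:
  'a': 3
  'b': 2
  'c': 2
  'd': 1
  'e': 1
Scanning left to right for freq == 1:
  Position 0 ('a'): freq=3, skip
  Position 1 ('a'): freq=3, skip
  Position 2 ('a'): freq=3, skip
  Position 3 ('e'): unique! => answer = 3

3


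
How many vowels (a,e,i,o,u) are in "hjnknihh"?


Input: hjnknihh
Checking each character:
  'h' at position 0: consonant
  'j' at position 1: consonant
  'n' at position 2: consonant
  'k' at position 3: consonant
  'n' at position 4: consonant
  'i' at position 5: vowel (running total: 1)
  'h' at position 6: consonant
  'h' at position 7: consonant
Total vowels: 1

1


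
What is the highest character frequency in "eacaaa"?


Input: eacaaa
Character counts:
  'a': 4
  'c': 1
  'e': 1
Maximum frequency: 4

4


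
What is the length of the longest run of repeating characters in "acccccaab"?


Input: "acccccaab"
Scanning for longest run:
  Position 1 ('c'): new char, reset run to 1
  Position 2 ('c'): continues run of 'c', length=2
  Position 3 ('c'): continues run of 'c', length=3
  Position 4 ('c'): continues run of 'c', length=4
  Position 5 ('c'): continues run of 'c', length=5
  Position 6 ('a'): new char, reset run to 1
  Position 7 ('a'): continues run of 'a', length=2
  Position 8 ('b'): new char, reset run to 1
Longest run: 'c' with length 5

5


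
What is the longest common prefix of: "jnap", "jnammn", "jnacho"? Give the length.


Words: jnap, jnammn, jnacho
  Position 0: all 'j' => match
  Position 1: all 'n' => match
  Position 2: all 'a' => match
  Position 3: ('p', 'm', 'c') => mismatch, stop
LCP = "jna" (length 3)

3


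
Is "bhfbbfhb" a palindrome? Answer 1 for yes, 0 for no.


Input: bhfbbfhb
Reversed: bhfbbfhb
  Compare pos 0 ('b') with pos 7 ('b'): match
  Compare pos 1 ('h') with pos 6 ('h'): match
  Compare pos 2 ('f') with pos 5 ('f'): match
  Compare pos 3 ('b') with pos 4 ('b'): match
Result: palindrome

1


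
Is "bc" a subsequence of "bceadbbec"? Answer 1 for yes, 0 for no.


Check if "bc" is a subsequence of "bceadbbec"
Greedy scan:
  Position 0 ('b'): matches sub[0] = 'b'
  Position 1 ('c'): matches sub[1] = 'c'
  Position 2 ('e'): no match needed
  Position 3 ('a'): no match needed
  Position 4 ('d'): no match needed
  Position 5 ('b'): no match needed
  Position 6 ('b'): no match needed
  Position 7 ('e'): no match needed
  Position 8 ('c'): no match needed
All 2 characters matched => is a subsequence

1


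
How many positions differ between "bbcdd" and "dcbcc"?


Comparing "bbcdd" and "dcbcc" position by position:
  Position 0: 'b' vs 'd' => DIFFER
  Position 1: 'b' vs 'c' => DIFFER
  Position 2: 'c' vs 'b' => DIFFER
  Position 3: 'd' vs 'c' => DIFFER
  Position 4: 'd' vs 'c' => DIFFER
Positions that differ: 5

5


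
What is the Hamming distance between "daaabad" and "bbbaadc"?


Comparing "daaabad" and "bbbaadc" position by position:
  Position 0: 'd' vs 'b' => differ
  Position 1: 'a' vs 'b' => differ
  Position 2: 'a' vs 'b' => differ
  Position 3: 'a' vs 'a' => same
  Position 4: 'b' vs 'a' => differ
  Position 5: 'a' vs 'd' => differ
  Position 6: 'd' vs 'c' => differ
Total differences (Hamming distance): 6

6


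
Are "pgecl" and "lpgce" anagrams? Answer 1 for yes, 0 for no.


Strings: "pgecl", "lpgce"
Sorted first:  ceglp
Sorted second: ceglp
Sorted forms match => anagrams

1


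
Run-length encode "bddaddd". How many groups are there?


Input: bddaddd
Scanning for consecutive runs:
  Group 1: 'b' x 1 (positions 0-0)
  Group 2: 'd' x 2 (positions 1-2)
  Group 3: 'a' x 1 (positions 3-3)
  Group 4: 'd' x 3 (positions 4-6)
Total groups: 4

4


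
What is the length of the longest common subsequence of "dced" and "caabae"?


LCS of "dced" and "caabae"
DP table:
           c    a    a    b    a    e
      0    0    0    0    0    0    0
  d   0    0    0    0    0    0    0
  c   0    1    1    1    1    1    1
  e   0    1    1    1    1    1    2
  d   0    1    1    1    1    1    2
LCS length = dp[4][6] = 2

2


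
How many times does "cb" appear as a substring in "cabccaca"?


Searching for "cb" in "cabccaca"
Scanning each position:
  Position 0: "ca" => no
  Position 1: "ab" => no
  Position 2: "bc" => no
  Position 3: "cc" => no
  Position 4: "ca" => no
  Position 5: "ac" => no
  Position 6: "ca" => no
Total occurrences: 0

0


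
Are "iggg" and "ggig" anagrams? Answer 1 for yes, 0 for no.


Strings: "iggg", "ggig"
Sorted first:  gggi
Sorted second: gggi
Sorted forms match => anagrams

1


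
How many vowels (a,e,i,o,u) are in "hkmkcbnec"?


Input: hkmkcbnec
Checking each character:
  'h' at position 0: consonant
  'k' at position 1: consonant
  'm' at position 2: consonant
  'k' at position 3: consonant
  'c' at position 4: consonant
  'b' at position 5: consonant
  'n' at position 6: consonant
  'e' at position 7: vowel (running total: 1)
  'c' at position 8: consonant
Total vowels: 1

1


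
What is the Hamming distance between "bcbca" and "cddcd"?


Comparing "bcbca" and "cddcd" position by position:
  Position 0: 'b' vs 'c' => differ
  Position 1: 'c' vs 'd' => differ
  Position 2: 'b' vs 'd' => differ
  Position 3: 'c' vs 'c' => same
  Position 4: 'a' vs 'd' => differ
Total differences (Hamming distance): 4

4


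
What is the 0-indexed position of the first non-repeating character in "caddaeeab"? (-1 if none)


Input: caddaeeab
Character frequencies:
  'a': 3
  'b': 1
  'c': 1
  'd': 2
  'e': 2
Scanning left to right for freq == 1:
  Position 0 ('c'): unique! => answer = 0

0


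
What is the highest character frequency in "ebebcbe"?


Input: ebebcbe
Character counts:
  'b': 3
  'c': 1
  'e': 3
Maximum frequency: 3

3


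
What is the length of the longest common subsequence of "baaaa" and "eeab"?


LCS of "baaaa" and "eeab"
DP table:
           e    e    a    b
      0    0    0    0    0
  b   0    0    0    0    1
  a   0    0    0    1    1
  a   0    0    0    1    1
  a   0    0    0    1    1
  a   0    0    0    1    1
LCS length = dp[5][4] = 1

1


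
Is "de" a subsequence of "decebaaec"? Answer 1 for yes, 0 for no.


Check if "de" is a subsequence of "decebaaec"
Greedy scan:
  Position 0 ('d'): matches sub[0] = 'd'
  Position 1 ('e'): matches sub[1] = 'e'
  Position 2 ('c'): no match needed
  Position 3 ('e'): no match needed
  Position 4 ('b'): no match needed
  Position 5 ('a'): no match needed
  Position 6 ('a'): no match needed
  Position 7 ('e'): no match needed
  Position 8 ('c'): no match needed
All 2 characters matched => is a subsequence

1


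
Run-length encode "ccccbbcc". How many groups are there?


Input: ccccbbcc
Scanning for consecutive runs:
  Group 1: 'c' x 4 (positions 0-3)
  Group 2: 'b' x 2 (positions 4-5)
  Group 3: 'c' x 2 (positions 6-7)
Total groups: 3

3


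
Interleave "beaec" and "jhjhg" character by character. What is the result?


Interleaving "beaec" and "jhjhg":
  Position 0: 'b' from first, 'j' from second => "bj"
  Position 1: 'e' from first, 'h' from second => "eh"
  Position 2: 'a' from first, 'j' from second => "aj"
  Position 3: 'e' from first, 'h' from second => "eh"
  Position 4: 'c' from first, 'g' from second => "cg"
Result: bjehajehcg

bjehajehcg


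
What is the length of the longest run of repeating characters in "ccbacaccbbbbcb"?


Input: "ccbacaccbbbbcb"
Scanning for longest run:
  Position 1 ('c'): continues run of 'c', length=2
  Position 2 ('b'): new char, reset run to 1
  Position 3 ('a'): new char, reset run to 1
  Position 4 ('c'): new char, reset run to 1
  Position 5 ('a'): new char, reset run to 1
  Position 6 ('c'): new char, reset run to 1
  Position 7 ('c'): continues run of 'c', length=2
  Position 8 ('b'): new char, reset run to 1
  Position 9 ('b'): continues run of 'b', length=2
  Position 10 ('b'): continues run of 'b', length=3
  Position 11 ('b'): continues run of 'b', length=4
  Position 12 ('c'): new char, reset run to 1
  Position 13 ('b'): new char, reset run to 1
Longest run: 'b' with length 4

4


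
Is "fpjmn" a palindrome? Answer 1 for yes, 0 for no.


Input: fpjmn
Reversed: nmjpf
  Compare pos 0 ('f') with pos 4 ('n'): MISMATCH
  Compare pos 1 ('p') with pos 3 ('m'): MISMATCH
Result: not a palindrome

0


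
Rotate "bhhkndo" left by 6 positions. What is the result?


Input: "bhhkndo", rotate left by 6
First 6 characters: "bhhknd"
Remaining characters: "o"
Concatenate remaining + first: "o" + "bhhknd" = "obhhknd"

obhhknd


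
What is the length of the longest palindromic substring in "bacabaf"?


Input: "bacabaf"
Checking substrings for palindromes:
  [0:5] "bacab" (len 5) => palindrome
  [1:4] "aca" (len 3) => palindrome
  [3:6] "aba" (len 3) => palindrome
Longest palindromic substring: "bacab" with length 5

5


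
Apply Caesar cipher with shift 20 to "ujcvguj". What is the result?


Caesar cipher: shift "ujcvguj" by 20
  'u' (pos 20) + 20 = pos 14 = 'o'
  'j' (pos 9) + 20 = pos 3 = 'd'
  'c' (pos 2) + 20 = pos 22 = 'w'
  'v' (pos 21) + 20 = pos 15 = 'p'
  'g' (pos 6) + 20 = pos 0 = 'a'
  'u' (pos 20) + 20 = pos 14 = 'o'
  'j' (pos 9) + 20 = pos 3 = 'd'
Result: odwpaod

odwpaod


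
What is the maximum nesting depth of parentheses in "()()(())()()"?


Input: "()()(())()()"
Tracking depth:
  Position 0 '(': depth becomes 1
  Position 1 ')': depth becomes 0
  Position 2 '(': depth becomes 1
  Position 3 ')': depth becomes 0
  Position 4 '(': depth becomes 1
  Position 5 '(': depth becomes 2
  Position 6 ')': depth becomes 1
  Position 7 ')': depth becomes 0
  Position 8 '(': depth becomes 1
  Position 9 ')': depth becomes 0
  Position 10 '(': depth becomes 1
  Position 11 ')': depth becomes 0
Maximum depth reached: 2

2


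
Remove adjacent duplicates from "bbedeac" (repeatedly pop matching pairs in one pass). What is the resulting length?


Input: bbedeac
Stack-based adjacent duplicate removal:
  Read 'b': push. Stack: b
  Read 'b': matches stack top 'b' => pop. Stack: (empty)
  Read 'e': push. Stack: e
  Read 'd': push. Stack: ed
  Read 'e': push. Stack: ede
  Read 'a': push. Stack: edea
  Read 'c': push. Stack: edeac
Final stack: "edeac" (length 5)

5


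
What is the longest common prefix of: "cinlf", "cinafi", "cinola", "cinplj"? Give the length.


Words: cinlf, cinafi, cinola, cinplj
  Position 0: all 'c' => match
  Position 1: all 'i' => match
  Position 2: all 'n' => match
  Position 3: ('l', 'a', 'o', 'p') => mismatch, stop
LCP = "cin" (length 3)

3


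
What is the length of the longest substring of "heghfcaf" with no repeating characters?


Input: "heghfcaf"
Sliding window (track last position of each char):
  Position 0 ('h'): window [0,0] length 1 -- new best
  Position 1 ('e'): window [0,1] length 2 -- new best
  Position 2 ('g'): window [0,2] length 3 -- new best
  Position 3 ('h'): repeat (last at 0), move window start to 1
  Position 3 ('h'): window [1,3] length 3
  Position 4 ('f'): window [1,4] length 4 -- new best
  Position 5 ('c'): window [1,5] length 5 -- new best
  Position 6 ('a'): window [1,6] length 6 -- new best
  Position 7 ('f'): repeat (last at 4), move window start to 5
  Position 7 ('f'): window [5,7] length 3
Longest substring with no repeats: "eghfca" with length 6

6


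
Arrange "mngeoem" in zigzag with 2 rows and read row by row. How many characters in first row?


Zigzag "mngeoem" into 2 rows:
Placing characters:
  'm' => row 0
  'n' => row 1
  'g' => row 0
  'e' => row 1
  'o' => row 0
  'e' => row 1
  'm' => row 0
Rows:
  Row 0: "mgom"
  Row 1: "nee"
First row length: 4

4


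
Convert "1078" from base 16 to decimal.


Input: "1078" in base 16
Positional expansion:
  Digit '1' (value 1) x 16^3 = 4096
  Digit '0' (value 0) x 16^2 = 0
  Digit '7' (value 7) x 16^1 = 112
  Digit '8' (value 8) x 16^0 = 8
Sum = 4216

4216


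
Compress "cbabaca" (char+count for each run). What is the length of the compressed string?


Input: cbabaca
Runs:
  'c' x 1 => "c1"
  'b' x 1 => "b1"
  'a' x 1 => "a1"
  'b' x 1 => "b1"
  'a' x 1 => "a1"
  'c' x 1 => "c1"
  'a' x 1 => "a1"
Compressed: "c1b1a1b1a1c1a1"
Compressed length: 14

14


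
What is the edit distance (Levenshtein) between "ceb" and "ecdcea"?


Computing edit distance: "ceb" -> "ecdcea"
DP table:
           e    c    d    c    e    a
      0    1    2    3    4    5    6
  c   1    1    1    2    3    4    5
  e   2    1    2    2    3    3    4
  b   3    2    2    3    3    4    4
Edit distance = dp[3][6] = 4

4


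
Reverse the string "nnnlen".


Input: nnnlen
Reading characters right to left:
  Position 5: 'n'
  Position 4: 'e'
  Position 3: 'l'
  Position 2: 'n'
  Position 1: 'n'
  Position 0: 'n'
Reversed: nelnnn

nelnnn


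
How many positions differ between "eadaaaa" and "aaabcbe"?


Comparing "eadaaaa" and "aaabcbe" position by position:
  Position 0: 'e' vs 'a' => DIFFER
  Position 1: 'a' vs 'a' => same
  Position 2: 'd' vs 'a' => DIFFER
  Position 3: 'a' vs 'b' => DIFFER
  Position 4: 'a' vs 'c' => DIFFER
  Position 5: 'a' vs 'b' => DIFFER
  Position 6: 'a' vs 'e' => DIFFER
Positions that differ: 6

6


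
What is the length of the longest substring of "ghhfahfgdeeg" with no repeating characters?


Input: "ghhfahfgdeeg"
Sliding window (track last position of each char):
  Position 0 ('g'): window [0,0] length 1 -- new best
  Position 1 ('h'): window [0,1] length 2 -- new best
  Position 2 ('h'): repeat (last at 1), move window start to 2
  Position 2 ('h'): window [2,2] length 1
  Position 3 ('f'): window [2,3] length 2
  Position 4 ('a'): window [2,4] length 3 -- new best
  Position 5 ('h'): repeat (last at 2), move window start to 3
  Position 5 ('h'): window [3,5] length 3
  Position 6 ('f'): repeat (last at 3), move window start to 4
  Position 6 ('f'): window [4,6] length 3
  Position 7 ('g'): window [4,7] length 4 -- new best
  Position 8 ('d'): window [4,8] length 5 -- new best
  Position 9 ('e'): window [4,9] length 6 -- new best
  Position 10 ('e'): repeat (last at 9), move window start to 10
  Position 10 ('e'): window [10,10] length 1
  Position 11 ('g'): window [10,11] length 2
Longest substring with no repeats: "ahfgde" with length 6

6


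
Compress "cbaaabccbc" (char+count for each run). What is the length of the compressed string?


Input: cbaaabccbc
Runs:
  'c' x 1 => "c1"
  'b' x 1 => "b1"
  'a' x 3 => "a3"
  'b' x 1 => "b1"
  'c' x 2 => "c2"
  'b' x 1 => "b1"
  'c' x 1 => "c1"
Compressed: "c1b1a3b1c2b1c1"
Compressed length: 14

14


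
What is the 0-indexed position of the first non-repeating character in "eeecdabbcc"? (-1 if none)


Input: eeecdabbcc
Character frequencies:
  'a': 1
  'b': 2
  'c': 3
  'd': 1
  'e': 3
Scanning left to right for freq == 1:
  Position 0 ('e'): freq=3, skip
  Position 1 ('e'): freq=3, skip
  Position 2 ('e'): freq=3, skip
  Position 3 ('c'): freq=3, skip
  Position 4 ('d'): unique! => answer = 4

4


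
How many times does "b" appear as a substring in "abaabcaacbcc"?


Searching for "b" in "abaabcaacbcc"
Scanning each position:
  Position 0: "a" => no
  Position 1: "b" => MATCH
  Position 2: "a" => no
  Position 3: "a" => no
  Position 4: "b" => MATCH
  Position 5: "c" => no
  Position 6: "a" => no
  Position 7: "a" => no
  Position 8: "c" => no
  Position 9: "b" => MATCH
  Position 10: "c" => no
  Position 11: "c" => no
Total occurrences: 3

3


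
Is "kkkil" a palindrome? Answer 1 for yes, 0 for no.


Input: kkkil
Reversed: likkk
  Compare pos 0 ('k') with pos 4 ('l'): MISMATCH
  Compare pos 1 ('k') with pos 3 ('i'): MISMATCH
Result: not a palindrome

0


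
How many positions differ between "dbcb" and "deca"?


Comparing "dbcb" and "deca" position by position:
  Position 0: 'd' vs 'd' => same
  Position 1: 'b' vs 'e' => DIFFER
  Position 2: 'c' vs 'c' => same
  Position 3: 'b' vs 'a' => DIFFER
Positions that differ: 2

2


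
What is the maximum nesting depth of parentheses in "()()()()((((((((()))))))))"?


Input: "()()()()((((((((()))))))))"
Tracking depth:
  Position 0 '(': depth becomes 1
  Position 1 ')': depth becomes 0
  Position 2 '(': depth becomes 1
  Position 3 ')': depth becomes 0
  Position 4 '(': depth becomes 1
  Position 5 ')': depth becomes 0
  Position 6 '(': depth becomes 1
  Position 7 ')': depth becomes 0
  Position 8 '(': depth becomes 1
  Position 9 '(': depth becomes 2
  Position 10 '(': depth becomes 3
  Position 11 '(': depth becomes 4
  Position 12 '(': depth becomes 5
  Position 13 '(': depth becomes 6
  Position 14 '(': depth becomes 7
  Position 15 '(': depth becomes 8
  Position 16 '(': depth becomes 9
  Position 17 ')': depth becomes 8
  Position 18 ')': depth becomes 7
  Position 19 ')': depth becomes 6
  Position 20 ')': depth becomes 5
  Position 21 ')': depth becomes 4
  Position 22 ')': depth becomes 3
  Position 23 ')': depth becomes 2
  Position 24 ')': depth becomes 1
  Position 25 ')': depth becomes 0
Maximum depth reached: 9

9


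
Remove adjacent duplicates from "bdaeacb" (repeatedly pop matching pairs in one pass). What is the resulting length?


Input: bdaeacb
Stack-based adjacent duplicate removal:
  Read 'b': push. Stack: b
  Read 'd': push. Stack: bd
  Read 'a': push. Stack: bda
  Read 'e': push. Stack: bdae
  Read 'a': push. Stack: bdaea
  Read 'c': push. Stack: bdaeac
  Read 'b': push. Stack: bdaeacb
Final stack: "bdaeacb" (length 7)

7


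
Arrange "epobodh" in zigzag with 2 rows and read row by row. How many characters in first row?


Zigzag "epobodh" into 2 rows:
Placing characters:
  'e' => row 0
  'p' => row 1
  'o' => row 0
  'b' => row 1
  'o' => row 0
  'd' => row 1
  'h' => row 0
Rows:
  Row 0: "eooh"
  Row 1: "pbd"
First row length: 4

4


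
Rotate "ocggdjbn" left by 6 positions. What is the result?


Input: "ocggdjbn", rotate left by 6
First 6 characters: "ocggdj"
Remaining characters: "bn"
Concatenate remaining + first: "bn" + "ocggdj" = "bnocggdj"

bnocggdj


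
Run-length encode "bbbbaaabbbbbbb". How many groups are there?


Input: bbbbaaabbbbbbb
Scanning for consecutive runs:
  Group 1: 'b' x 4 (positions 0-3)
  Group 2: 'a' x 3 (positions 4-6)
  Group 3: 'b' x 7 (positions 7-13)
Total groups: 3

3


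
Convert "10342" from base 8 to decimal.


Input: "10342" in base 8
Positional expansion:
  Digit '1' (value 1) x 8^4 = 4096
  Digit '0' (value 0) x 8^3 = 0
  Digit '3' (value 3) x 8^2 = 192
  Digit '4' (value 4) x 8^1 = 32
  Digit '2' (value 2) x 8^0 = 2
Sum = 4322

4322


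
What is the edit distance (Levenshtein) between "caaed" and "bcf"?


Computing edit distance: "caaed" -> "bcf"
DP table:
           b    c    f
      0    1    2    3
  c   1    1    1    2
  a   2    2    2    2
  a   3    3    3    3
  e   4    4    4    4
  d   5    5    5    5
Edit distance = dp[5][3] = 5

5


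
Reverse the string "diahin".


Input: diahin
Reading characters right to left:
  Position 5: 'n'
  Position 4: 'i'
  Position 3: 'h'
  Position 2: 'a'
  Position 1: 'i'
  Position 0: 'd'
Reversed: nihaid

nihaid


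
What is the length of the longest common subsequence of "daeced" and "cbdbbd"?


LCS of "daeced" and "cbdbbd"
DP table:
           c    b    d    b    b    d
      0    0    0    0    0    0    0
  d   0    0    0    1    1    1    1
  a   0    0    0    1    1    1    1
  e   0    0    0    1    1    1    1
  c   0    1    1    1    1    1    1
  e   0    1    1    1    1    1    1
  d   0    1    1    2    2    2    2
LCS length = dp[6][6] = 2

2


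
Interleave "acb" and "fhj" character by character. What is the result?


Interleaving "acb" and "fhj":
  Position 0: 'a' from first, 'f' from second => "af"
  Position 1: 'c' from first, 'h' from second => "ch"
  Position 2: 'b' from first, 'j' from second => "bj"
Result: afchbj

afchbj


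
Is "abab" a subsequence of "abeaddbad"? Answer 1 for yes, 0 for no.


Check if "abab" is a subsequence of "abeaddbad"
Greedy scan:
  Position 0 ('a'): matches sub[0] = 'a'
  Position 1 ('b'): matches sub[1] = 'b'
  Position 2 ('e'): no match needed
  Position 3 ('a'): matches sub[2] = 'a'
  Position 4 ('d'): no match needed
  Position 5 ('d'): no match needed
  Position 6 ('b'): matches sub[3] = 'b'
  Position 7 ('a'): no match needed
  Position 8 ('d'): no match needed
All 4 characters matched => is a subsequence

1


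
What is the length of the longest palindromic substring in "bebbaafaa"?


Input: "bebbaafaa"
Checking substrings for palindromes:
  [4:9] "aafaa" (len 5) => palindrome
  [0:3] "beb" (len 3) => palindrome
  [5:8] "afa" (len 3) => palindrome
  [2:4] "bb" (len 2) => palindrome
  [4:6] "aa" (len 2) => palindrome
  [7:9] "aa" (len 2) => palindrome
Longest palindromic substring: "aafaa" with length 5

5


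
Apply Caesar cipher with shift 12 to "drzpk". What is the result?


Caesar cipher: shift "drzpk" by 12
  'd' (pos 3) + 12 = pos 15 = 'p'
  'r' (pos 17) + 12 = pos 3 = 'd'
  'z' (pos 25) + 12 = pos 11 = 'l'
  'p' (pos 15) + 12 = pos 1 = 'b'
  'k' (pos 10) + 12 = pos 22 = 'w'
Result: pdlbw

pdlbw


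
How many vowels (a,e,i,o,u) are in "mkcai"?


Input: mkcai
Checking each character:
  'm' at position 0: consonant
  'k' at position 1: consonant
  'c' at position 2: consonant
  'a' at position 3: vowel (running total: 1)
  'i' at position 4: vowel (running total: 2)
Total vowels: 2

2


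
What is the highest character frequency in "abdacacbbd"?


Input: abdacacbbd
Character counts:
  'a': 3
  'b': 3
  'c': 2
  'd': 2
Maximum frequency: 3

3


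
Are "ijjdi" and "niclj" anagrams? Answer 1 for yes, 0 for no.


Strings: "ijjdi", "niclj"
Sorted first:  diijj
Sorted second: cijln
Differ at position 0: 'd' vs 'c' => not anagrams

0


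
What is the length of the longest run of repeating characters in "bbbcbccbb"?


Input: "bbbcbccbb"
Scanning for longest run:
  Position 1 ('b'): continues run of 'b', length=2
  Position 2 ('b'): continues run of 'b', length=3
  Position 3 ('c'): new char, reset run to 1
  Position 4 ('b'): new char, reset run to 1
  Position 5 ('c'): new char, reset run to 1
  Position 6 ('c'): continues run of 'c', length=2
  Position 7 ('b'): new char, reset run to 1
  Position 8 ('b'): continues run of 'b', length=2
Longest run: 'b' with length 3

3


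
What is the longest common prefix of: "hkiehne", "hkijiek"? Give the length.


Words: hkiehne, hkijiek
  Position 0: all 'h' => match
  Position 1: all 'k' => match
  Position 2: all 'i' => match
  Position 3: ('e', 'j') => mismatch, stop
LCP = "hki" (length 3)

3


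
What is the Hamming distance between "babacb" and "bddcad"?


Comparing "babacb" and "bddcad" position by position:
  Position 0: 'b' vs 'b' => same
  Position 1: 'a' vs 'd' => differ
  Position 2: 'b' vs 'd' => differ
  Position 3: 'a' vs 'c' => differ
  Position 4: 'c' vs 'a' => differ
  Position 5: 'b' vs 'd' => differ
Total differences (Hamming distance): 5

5


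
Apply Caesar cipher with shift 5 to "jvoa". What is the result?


Caesar cipher: shift "jvoa" by 5
  'j' (pos 9) + 5 = pos 14 = 'o'
  'v' (pos 21) + 5 = pos 0 = 'a'
  'o' (pos 14) + 5 = pos 19 = 't'
  'a' (pos 0) + 5 = pos 5 = 'f'
Result: oatf

oatf


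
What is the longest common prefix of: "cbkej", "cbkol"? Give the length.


Words: cbkej, cbkol
  Position 0: all 'c' => match
  Position 1: all 'b' => match
  Position 2: all 'k' => match
  Position 3: ('e', 'o') => mismatch, stop
LCP = "cbk" (length 3)

3


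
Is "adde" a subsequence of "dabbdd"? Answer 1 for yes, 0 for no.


Check if "adde" is a subsequence of "dabbdd"
Greedy scan:
  Position 0 ('d'): no match needed
  Position 1 ('a'): matches sub[0] = 'a'
  Position 2 ('b'): no match needed
  Position 3 ('b'): no match needed
  Position 4 ('d'): matches sub[1] = 'd'
  Position 5 ('d'): matches sub[2] = 'd'
Only matched 3/4 characters => not a subsequence

0


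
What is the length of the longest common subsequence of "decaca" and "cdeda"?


LCS of "decaca" and "cdeda"
DP table:
           c    d    e    d    a
      0    0    0    0    0    0
  d   0    0    1    1    1    1
  e   0    0    1    2    2    2
  c   0    1    1    2    2    2
  a   0    1    1    2    2    3
  c   0    1    1    2    2    3
  a   0    1    1    2    2    3
LCS length = dp[6][5] = 3

3


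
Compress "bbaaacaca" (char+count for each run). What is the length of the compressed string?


Input: bbaaacaca
Runs:
  'b' x 2 => "b2"
  'a' x 3 => "a3"
  'c' x 1 => "c1"
  'a' x 1 => "a1"
  'c' x 1 => "c1"
  'a' x 1 => "a1"
Compressed: "b2a3c1a1c1a1"
Compressed length: 12

12


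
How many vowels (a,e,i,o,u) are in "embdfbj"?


Input: embdfbj
Checking each character:
  'e' at position 0: vowel (running total: 1)
  'm' at position 1: consonant
  'b' at position 2: consonant
  'd' at position 3: consonant
  'f' at position 4: consonant
  'b' at position 5: consonant
  'j' at position 6: consonant
Total vowels: 1

1


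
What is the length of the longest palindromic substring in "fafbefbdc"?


Input: "fafbefbdc"
Checking substrings for palindromes:
  [0:3] "faf" (len 3) => palindrome
Longest palindromic substring: "faf" with length 3

3


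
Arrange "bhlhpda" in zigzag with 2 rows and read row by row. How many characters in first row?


Zigzag "bhlhpda" into 2 rows:
Placing characters:
  'b' => row 0
  'h' => row 1
  'l' => row 0
  'h' => row 1
  'p' => row 0
  'd' => row 1
  'a' => row 0
Rows:
  Row 0: "blpa"
  Row 1: "hhd"
First row length: 4

4


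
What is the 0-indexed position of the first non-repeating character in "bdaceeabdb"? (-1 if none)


Input: bdaceeabdb
Character frequencies:
  'a': 2
  'b': 3
  'c': 1
  'd': 2
  'e': 2
Scanning left to right for freq == 1:
  Position 0 ('b'): freq=3, skip
  Position 1 ('d'): freq=2, skip
  Position 2 ('a'): freq=2, skip
  Position 3 ('c'): unique! => answer = 3

3


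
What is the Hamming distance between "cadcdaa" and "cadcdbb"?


Comparing "cadcdaa" and "cadcdbb" position by position:
  Position 0: 'c' vs 'c' => same
  Position 1: 'a' vs 'a' => same
  Position 2: 'd' vs 'd' => same
  Position 3: 'c' vs 'c' => same
  Position 4: 'd' vs 'd' => same
  Position 5: 'a' vs 'b' => differ
  Position 6: 'a' vs 'b' => differ
Total differences (Hamming distance): 2

2


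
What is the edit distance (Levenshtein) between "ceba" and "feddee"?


Computing edit distance: "ceba" -> "feddee"
DP table:
           f    e    d    d    e    e
      0    1    2    3    4    5    6
  c   1    1    2    3    4    5    6
  e   2    2    1    2    3    4    5
  b   3    3    2    2    3    4    5
  a   4    4    3    3    3    4    5
Edit distance = dp[4][6] = 5

5


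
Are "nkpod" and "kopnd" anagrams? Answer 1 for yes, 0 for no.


Strings: "nkpod", "kopnd"
Sorted first:  dknop
Sorted second: dknop
Sorted forms match => anagrams

1


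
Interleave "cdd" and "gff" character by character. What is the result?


Interleaving "cdd" and "gff":
  Position 0: 'c' from first, 'g' from second => "cg"
  Position 1: 'd' from first, 'f' from second => "df"
  Position 2: 'd' from first, 'f' from second => "df"
Result: cgdfdf

cgdfdf


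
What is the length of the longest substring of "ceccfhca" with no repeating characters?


Input: "ceccfhca"
Sliding window (track last position of each char):
  Position 0 ('c'): window [0,0] length 1 -- new best
  Position 1 ('e'): window [0,1] length 2 -- new best
  Position 2 ('c'): repeat (last at 0), move window start to 1
  Position 2 ('c'): window [1,2] length 2
  Position 3 ('c'): repeat (last at 2), move window start to 3
  Position 3 ('c'): window [3,3] length 1
  Position 4 ('f'): window [3,4] length 2
  Position 5 ('h'): window [3,5] length 3 -- new best
  Position 6 ('c'): repeat (last at 3), move window start to 4
  Position 6 ('c'): window [4,6] length 3
  Position 7 ('a'): window [4,7] length 4 -- new best
Longest substring with no repeats: "fhca" with length 4

4


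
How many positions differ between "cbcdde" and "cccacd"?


Comparing "cbcdde" and "cccacd" position by position:
  Position 0: 'c' vs 'c' => same
  Position 1: 'b' vs 'c' => DIFFER
  Position 2: 'c' vs 'c' => same
  Position 3: 'd' vs 'a' => DIFFER
  Position 4: 'd' vs 'c' => DIFFER
  Position 5: 'e' vs 'd' => DIFFER
Positions that differ: 4

4


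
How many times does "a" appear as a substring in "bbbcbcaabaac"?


Searching for "a" in "bbbcbcaabaac"
Scanning each position:
  Position 0: "b" => no
  Position 1: "b" => no
  Position 2: "b" => no
  Position 3: "c" => no
  Position 4: "b" => no
  Position 5: "c" => no
  Position 6: "a" => MATCH
  Position 7: "a" => MATCH
  Position 8: "b" => no
  Position 9: "a" => MATCH
  Position 10: "a" => MATCH
  Position 11: "c" => no
Total occurrences: 4

4


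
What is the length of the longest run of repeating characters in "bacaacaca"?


Input: "bacaacaca"
Scanning for longest run:
  Position 1 ('a'): new char, reset run to 1
  Position 2 ('c'): new char, reset run to 1
  Position 3 ('a'): new char, reset run to 1
  Position 4 ('a'): continues run of 'a', length=2
  Position 5 ('c'): new char, reset run to 1
  Position 6 ('a'): new char, reset run to 1
  Position 7 ('c'): new char, reset run to 1
  Position 8 ('a'): new char, reset run to 1
Longest run: 'a' with length 2

2


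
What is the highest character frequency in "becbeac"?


Input: becbeac
Character counts:
  'a': 1
  'b': 2
  'c': 2
  'e': 2
Maximum frequency: 2

2


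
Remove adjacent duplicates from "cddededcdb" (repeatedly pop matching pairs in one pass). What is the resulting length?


Input: cddededcdb
Stack-based adjacent duplicate removal:
  Read 'c': push. Stack: c
  Read 'd': push. Stack: cd
  Read 'd': matches stack top 'd' => pop. Stack: c
  Read 'e': push. Stack: ce
  Read 'd': push. Stack: ced
  Read 'e': push. Stack: cede
  Read 'd': push. Stack: ceded
  Read 'c': push. Stack: cededc
  Read 'd': push. Stack: cededcd
  Read 'b': push. Stack: cededcdb
Final stack: "cededcdb" (length 8)

8


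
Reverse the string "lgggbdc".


Input: lgggbdc
Reading characters right to left:
  Position 6: 'c'
  Position 5: 'd'
  Position 4: 'b'
  Position 3: 'g'
  Position 2: 'g'
  Position 1: 'g'
  Position 0: 'l'
Reversed: cdbgggl

cdbgggl


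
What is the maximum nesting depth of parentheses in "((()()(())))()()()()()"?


Input: "((()()(())))()()()()()"
Tracking depth:
  Position 0 '(': depth becomes 1
  Position 1 '(': depth becomes 2
  Position 2 '(': depth becomes 3
  Position 3 ')': depth becomes 2
  Position 4 '(': depth becomes 3
  Position 5 ')': depth becomes 2
  Position 6 '(': depth becomes 3
  Position 7 '(': depth becomes 4
  Position 8 ')': depth becomes 3
  Position 9 ')': depth becomes 2
  Position 10 ')': depth becomes 1
  Position 11 ')': depth becomes 0
  Position 12 '(': depth becomes 1
  Position 13 ')': depth becomes 0
  Position 14 '(': depth becomes 1
  Position 15 ')': depth becomes 0
  Position 16 '(': depth becomes 1
  Position 17 ')': depth becomes 0
  Position 18 '(': depth becomes 1
  Position 19 ')': depth becomes 0
  Position 20 '(': depth becomes 1
  Position 21 ')': depth becomes 0
Maximum depth reached: 4

4


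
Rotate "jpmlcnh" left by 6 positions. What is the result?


Input: "jpmlcnh", rotate left by 6
First 6 characters: "jpmlcn"
Remaining characters: "h"
Concatenate remaining + first: "h" + "jpmlcn" = "hjpmlcn"

hjpmlcn


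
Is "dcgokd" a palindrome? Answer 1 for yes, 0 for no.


Input: dcgokd
Reversed: dkogcd
  Compare pos 0 ('d') with pos 5 ('d'): match
  Compare pos 1 ('c') with pos 4 ('k'): MISMATCH
  Compare pos 2 ('g') with pos 3 ('o'): MISMATCH
Result: not a palindrome

0


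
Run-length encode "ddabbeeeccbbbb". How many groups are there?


Input: ddabbeeeccbbbb
Scanning for consecutive runs:
  Group 1: 'd' x 2 (positions 0-1)
  Group 2: 'a' x 1 (positions 2-2)
  Group 3: 'b' x 2 (positions 3-4)
  Group 4: 'e' x 3 (positions 5-7)
  Group 5: 'c' x 2 (positions 8-9)
  Group 6: 'b' x 4 (positions 10-13)
Total groups: 6

6


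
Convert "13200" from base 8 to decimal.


Input: "13200" in base 8
Positional expansion:
  Digit '1' (value 1) x 8^4 = 4096
  Digit '3' (value 3) x 8^3 = 1536
  Digit '2' (value 2) x 8^2 = 128
  Digit '0' (value 0) x 8^1 = 0
  Digit '0' (value 0) x 8^0 = 0
Sum = 5760

5760


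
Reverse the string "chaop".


Input: chaop
Reading characters right to left:
  Position 4: 'p'
  Position 3: 'o'
  Position 2: 'a'
  Position 1: 'h'
  Position 0: 'c'
Reversed: poahc

poahc


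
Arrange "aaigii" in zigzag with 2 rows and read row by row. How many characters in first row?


Zigzag "aaigii" into 2 rows:
Placing characters:
  'a' => row 0
  'a' => row 1
  'i' => row 0
  'g' => row 1
  'i' => row 0
  'i' => row 1
Rows:
  Row 0: "aii"
  Row 1: "agi"
First row length: 3

3


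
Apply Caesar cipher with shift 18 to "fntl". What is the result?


Caesar cipher: shift "fntl" by 18
  'f' (pos 5) + 18 = pos 23 = 'x'
  'n' (pos 13) + 18 = pos 5 = 'f'
  't' (pos 19) + 18 = pos 11 = 'l'
  'l' (pos 11) + 18 = pos 3 = 'd'
Result: xfld

xfld


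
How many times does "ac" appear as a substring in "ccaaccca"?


Searching for "ac" in "ccaaccca"
Scanning each position:
  Position 0: "cc" => no
  Position 1: "ca" => no
  Position 2: "aa" => no
  Position 3: "ac" => MATCH
  Position 4: "cc" => no
  Position 5: "cc" => no
  Position 6: "ca" => no
Total occurrences: 1

1


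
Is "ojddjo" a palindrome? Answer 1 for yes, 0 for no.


Input: ojddjo
Reversed: ojddjo
  Compare pos 0 ('o') with pos 5 ('o'): match
  Compare pos 1 ('j') with pos 4 ('j'): match
  Compare pos 2 ('d') with pos 3 ('d'): match
Result: palindrome

1


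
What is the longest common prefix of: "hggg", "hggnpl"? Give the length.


Words: hggg, hggnpl
  Position 0: all 'h' => match
  Position 1: all 'g' => match
  Position 2: all 'g' => match
  Position 3: ('g', 'n') => mismatch, stop
LCP = "hgg" (length 3)

3


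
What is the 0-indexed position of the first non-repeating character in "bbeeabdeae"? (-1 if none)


Input: bbeeabdeae
Character frequencies:
  'a': 2
  'b': 3
  'd': 1
  'e': 4
Scanning left to right for freq == 1:
  Position 0 ('b'): freq=3, skip
  Position 1 ('b'): freq=3, skip
  Position 2 ('e'): freq=4, skip
  Position 3 ('e'): freq=4, skip
  Position 4 ('a'): freq=2, skip
  Position 5 ('b'): freq=3, skip
  Position 6 ('d'): unique! => answer = 6

6


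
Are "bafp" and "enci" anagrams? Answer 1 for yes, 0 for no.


Strings: "bafp", "enci"
Sorted first:  abfp
Sorted second: cein
Differ at position 0: 'a' vs 'c' => not anagrams

0


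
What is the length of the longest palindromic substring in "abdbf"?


Input: "abdbf"
Checking substrings for palindromes:
  [1:4] "bdb" (len 3) => palindrome
Longest palindromic substring: "bdb" with length 3

3


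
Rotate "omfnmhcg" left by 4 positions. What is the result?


Input: "omfnmhcg", rotate left by 4
First 4 characters: "omfn"
Remaining characters: "mhcg"
Concatenate remaining + first: "mhcg" + "omfn" = "mhcgomfn"

mhcgomfn


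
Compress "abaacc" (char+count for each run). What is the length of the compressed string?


Input: abaacc
Runs:
  'a' x 1 => "a1"
  'b' x 1 => "b1"
  'a' x 2 => "a2"
  'c' x 2 => "c2"
Compressed: "a1b1a2c2"
Compressed length: 8

8


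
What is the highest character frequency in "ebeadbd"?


Input: ebeadbd
Character counts:
  'a': 1
  'b': 2
  'd': 2
  'e': 2
Maximum frequency: 2

2


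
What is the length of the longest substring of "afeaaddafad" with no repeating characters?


Input: "afeaaddafad"
Sliding window (track last position of each char):
  Position 0 ('a'): window [0,0] length 1 -- new best
  Position 1 ('f'): window [0,1] length 2 -- new best
  Position 2 ('e'): window [0,2] length 3 -- new best
  Position 3 ('a'): repeat (last at 0), move window start to 1
  Position 3 ('a'): window [1,3] length 3
  Position 4 ('a'): repeat (last at 3), move window start to 4
  Position 4 ('a'): window [4,4] length 1
  Position 5 ('d'): window [4,5] length 2
  Position 6 ('d'): repeat (last at 5), move window start to 6
  Position 6 ('d'): window [6,6] length 1
  Position 7 ('a'): window [6,7] length 2
  Position 8 ('f'): window [6,8] length 3
  Position 9 ('a'): repeat (last at 7), move window start to 8
  Position 9 ('a'): window [8,9] length 2
  Position 10 ('d'): window [8,10] length 3
Longest substring with no repeats: "afe" with length 3

3
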